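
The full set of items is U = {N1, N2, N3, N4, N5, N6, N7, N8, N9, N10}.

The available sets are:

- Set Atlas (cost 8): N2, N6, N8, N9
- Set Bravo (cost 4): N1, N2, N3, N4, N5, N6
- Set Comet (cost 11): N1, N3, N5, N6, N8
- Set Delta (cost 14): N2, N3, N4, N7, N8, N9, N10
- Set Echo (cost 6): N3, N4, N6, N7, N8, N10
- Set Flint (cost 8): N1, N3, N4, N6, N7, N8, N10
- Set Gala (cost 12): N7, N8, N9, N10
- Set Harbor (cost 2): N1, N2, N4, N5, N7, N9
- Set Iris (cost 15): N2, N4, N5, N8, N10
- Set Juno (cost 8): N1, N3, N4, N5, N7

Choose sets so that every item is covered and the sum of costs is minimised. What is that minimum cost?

8

Echo, Harbor together cover every item (Echo ∪ Harbor = {N1, N2, N3, N4, N5, N6, N7, N8, N9, N10}); total cost 6 + 2 = 8.
No covering selection has total cost below 8.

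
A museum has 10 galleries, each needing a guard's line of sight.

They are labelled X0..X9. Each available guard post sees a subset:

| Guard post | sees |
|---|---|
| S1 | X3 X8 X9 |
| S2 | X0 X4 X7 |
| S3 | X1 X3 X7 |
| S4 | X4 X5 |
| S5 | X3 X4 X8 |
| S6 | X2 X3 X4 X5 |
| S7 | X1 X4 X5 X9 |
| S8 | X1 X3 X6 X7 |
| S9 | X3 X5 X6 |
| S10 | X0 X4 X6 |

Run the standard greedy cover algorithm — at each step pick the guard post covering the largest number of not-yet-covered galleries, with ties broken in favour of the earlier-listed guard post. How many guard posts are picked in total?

4

Greedy: pick S6 (covers 4 new) → pick S8 (covers 3 new) → pick S1 (covers 2 new) → pick S2 (covers 1 new). Total picks: 4.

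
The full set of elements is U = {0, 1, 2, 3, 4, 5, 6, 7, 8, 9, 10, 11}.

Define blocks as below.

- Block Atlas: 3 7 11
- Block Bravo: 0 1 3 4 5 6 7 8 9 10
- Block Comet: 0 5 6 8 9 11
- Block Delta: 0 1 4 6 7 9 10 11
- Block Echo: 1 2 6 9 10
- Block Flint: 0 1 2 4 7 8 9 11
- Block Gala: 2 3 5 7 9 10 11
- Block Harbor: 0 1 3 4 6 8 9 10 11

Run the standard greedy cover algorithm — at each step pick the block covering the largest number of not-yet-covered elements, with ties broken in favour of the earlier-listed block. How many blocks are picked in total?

Greedy: pick Bravo (covers 10 new) → pick Flint (covers 2 new). Total picks: 2.

2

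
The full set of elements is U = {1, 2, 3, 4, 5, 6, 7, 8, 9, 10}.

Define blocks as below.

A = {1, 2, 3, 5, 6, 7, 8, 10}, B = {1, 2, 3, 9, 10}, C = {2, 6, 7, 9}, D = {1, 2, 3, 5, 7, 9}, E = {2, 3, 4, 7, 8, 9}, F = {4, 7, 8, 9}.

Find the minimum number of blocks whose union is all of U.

2

A and E together: A ∪ E = {1, 2, 3, 4, 5, 6, 7, 8, 9, 10} — every element is covered.
No single block has all 10 elements (the largest, A, has 8), so 2 is optimal.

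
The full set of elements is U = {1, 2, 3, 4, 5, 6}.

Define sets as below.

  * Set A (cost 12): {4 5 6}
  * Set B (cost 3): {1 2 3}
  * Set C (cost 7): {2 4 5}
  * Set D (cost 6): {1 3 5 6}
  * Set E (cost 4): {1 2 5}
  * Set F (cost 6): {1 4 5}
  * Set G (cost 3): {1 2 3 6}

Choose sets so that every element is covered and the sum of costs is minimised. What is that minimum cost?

9

F, G together cover every element (F ∪ G = {1, 2, 3, 4, 5, 6}); total cost 6 + 3 = 9.
No covering selection has total cost below 9.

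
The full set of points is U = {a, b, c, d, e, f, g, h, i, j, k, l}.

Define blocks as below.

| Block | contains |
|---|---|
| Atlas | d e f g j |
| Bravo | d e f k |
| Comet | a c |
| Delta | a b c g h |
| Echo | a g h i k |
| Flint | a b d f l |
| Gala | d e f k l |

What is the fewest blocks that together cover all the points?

4

Atlas, Delta, Echo, and Flint cover everything between them: the union {a, b, c, d, e, f, g, h, i, j, k, l} is all of U.
No 3 of the 7 blocks cover everything (all 35 combinations miss at least one point), so 4 is optimal.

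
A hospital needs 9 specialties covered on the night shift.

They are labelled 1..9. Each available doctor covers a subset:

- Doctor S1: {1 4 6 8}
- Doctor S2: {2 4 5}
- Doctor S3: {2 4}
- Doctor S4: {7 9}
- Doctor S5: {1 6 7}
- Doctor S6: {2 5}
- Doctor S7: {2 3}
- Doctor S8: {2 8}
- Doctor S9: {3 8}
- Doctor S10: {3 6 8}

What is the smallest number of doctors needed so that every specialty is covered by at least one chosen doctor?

S2 and S4 and S5 and S9 together: S2 ∪ S4 ∪ S5 ∪ S9 = {1, 2, 3, 4, 5, 6, 7, 8, 9} — every specialty is covered.
No 3 of the 10 doctors cover everything (all 120 combinations miss at least one specialty), so 4 is optimal.

4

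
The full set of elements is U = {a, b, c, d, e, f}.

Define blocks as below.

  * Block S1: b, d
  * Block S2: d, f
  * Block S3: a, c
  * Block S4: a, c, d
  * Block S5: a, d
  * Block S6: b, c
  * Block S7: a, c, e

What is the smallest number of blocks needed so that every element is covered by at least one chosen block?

Take {S2, S6, S7}. Their union is {a, b, c, d, e, f}, which is all 6 elements.
Only S7 contains e, so S7 is forced; the remaining 3 elements need at least 2 more blocks (each remaining block adds at most 2) — so at least 3 blocks are needed, and 3 is optimal.

3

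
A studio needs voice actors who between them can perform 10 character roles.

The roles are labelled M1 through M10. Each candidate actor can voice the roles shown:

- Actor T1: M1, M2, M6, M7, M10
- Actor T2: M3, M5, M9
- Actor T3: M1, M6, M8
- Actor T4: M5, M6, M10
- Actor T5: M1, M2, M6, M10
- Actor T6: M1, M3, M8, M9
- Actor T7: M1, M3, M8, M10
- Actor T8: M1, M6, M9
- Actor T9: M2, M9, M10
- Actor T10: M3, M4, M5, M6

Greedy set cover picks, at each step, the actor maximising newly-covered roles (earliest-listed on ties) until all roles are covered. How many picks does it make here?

4

Greedy: pick T1 (covers 5 new) → pick T2 (covers 3 new) → pick T3 (covers 1 new) → pick T10 (covers 1 new). Total picks: 4.
(The true minimum cover uses only 3 actors, so greedy is not optimal here.)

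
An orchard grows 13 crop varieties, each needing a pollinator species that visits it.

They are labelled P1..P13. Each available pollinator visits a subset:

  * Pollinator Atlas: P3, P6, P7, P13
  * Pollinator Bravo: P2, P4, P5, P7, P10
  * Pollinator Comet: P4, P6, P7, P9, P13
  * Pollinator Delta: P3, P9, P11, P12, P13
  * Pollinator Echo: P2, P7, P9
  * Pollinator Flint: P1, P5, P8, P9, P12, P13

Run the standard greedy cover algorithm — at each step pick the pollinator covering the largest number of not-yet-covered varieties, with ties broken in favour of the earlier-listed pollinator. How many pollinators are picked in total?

4

Greedy: pick Flint (covers 6 new) → pick Bravo (covers 4 new) → pick Atlas (covers 2 new) → pick Delta (covers 1 new). Total picks: 4.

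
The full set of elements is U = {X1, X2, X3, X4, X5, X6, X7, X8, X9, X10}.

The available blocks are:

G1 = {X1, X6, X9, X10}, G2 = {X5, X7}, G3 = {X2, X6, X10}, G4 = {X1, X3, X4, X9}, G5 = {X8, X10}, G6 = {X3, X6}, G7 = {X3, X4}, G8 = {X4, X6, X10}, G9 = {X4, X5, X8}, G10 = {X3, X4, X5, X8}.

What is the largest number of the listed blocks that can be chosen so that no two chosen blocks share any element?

G2, G3, G4 are pairwise disjoint (G2={X5,X7}; G3={X2,X6,X10}; G4={X1,X3,X4,X9}).
Every remaining block overlaps one of these, and no 4 of the listed blocks are pairwise disjoint, so 3 is the maximum.

3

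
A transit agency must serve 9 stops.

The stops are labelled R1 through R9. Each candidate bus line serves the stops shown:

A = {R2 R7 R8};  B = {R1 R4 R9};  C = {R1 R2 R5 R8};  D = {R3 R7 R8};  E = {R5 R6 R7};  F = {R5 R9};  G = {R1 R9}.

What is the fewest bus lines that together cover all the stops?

4

B and C and D and E together: B ∪ C ∪ D ∪ E = {R1, R2, R3, R4, R5, R6, R7, R8, R9} — every stop is covered.
No 3 of the 7 bus lines cover everything (all 35 combinations miss at least one stop), so 4 is optimal.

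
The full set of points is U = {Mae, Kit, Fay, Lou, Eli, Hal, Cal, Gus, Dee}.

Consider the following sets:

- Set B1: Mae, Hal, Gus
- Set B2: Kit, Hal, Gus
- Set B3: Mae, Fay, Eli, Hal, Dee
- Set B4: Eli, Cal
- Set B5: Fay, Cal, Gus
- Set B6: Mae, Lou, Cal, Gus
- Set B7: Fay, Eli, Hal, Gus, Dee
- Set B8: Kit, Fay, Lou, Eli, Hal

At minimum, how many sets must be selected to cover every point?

B2 and B6 and B7 together: B2 ∪ B6 ∪ B7 = {Mae, Kit, Fay, Lou, Eli, Hal, Cal, Gus, Dee} — every point is covered.
No 2 of the 8 sets cover everything (all 28 combinations miss at least one point), so 3 is optimal.

3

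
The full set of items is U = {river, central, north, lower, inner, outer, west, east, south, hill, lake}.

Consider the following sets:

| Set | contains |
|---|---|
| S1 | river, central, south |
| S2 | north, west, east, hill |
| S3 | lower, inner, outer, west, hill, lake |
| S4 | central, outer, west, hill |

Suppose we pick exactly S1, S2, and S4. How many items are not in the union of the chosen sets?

3

Union of S1, S2, S4 = {river, central, north, outer, west, east, south, hill}.
Not covered: lower, inner, lake — 3 items.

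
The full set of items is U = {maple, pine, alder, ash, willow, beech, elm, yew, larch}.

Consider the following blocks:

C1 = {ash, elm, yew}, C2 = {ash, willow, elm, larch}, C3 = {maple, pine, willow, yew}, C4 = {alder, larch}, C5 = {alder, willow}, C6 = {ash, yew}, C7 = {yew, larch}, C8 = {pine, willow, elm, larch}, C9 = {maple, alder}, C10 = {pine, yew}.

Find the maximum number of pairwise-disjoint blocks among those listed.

3

C6, C8, C9 are pairwise disjoint (C6={ash,yew}; C8={pine,willow,elm,larch}; C9={maple,alder}).
Every remaining block overlaps one of these, and no 4 of the listed blocks are pairwise disjoint, so 3 is the maximum.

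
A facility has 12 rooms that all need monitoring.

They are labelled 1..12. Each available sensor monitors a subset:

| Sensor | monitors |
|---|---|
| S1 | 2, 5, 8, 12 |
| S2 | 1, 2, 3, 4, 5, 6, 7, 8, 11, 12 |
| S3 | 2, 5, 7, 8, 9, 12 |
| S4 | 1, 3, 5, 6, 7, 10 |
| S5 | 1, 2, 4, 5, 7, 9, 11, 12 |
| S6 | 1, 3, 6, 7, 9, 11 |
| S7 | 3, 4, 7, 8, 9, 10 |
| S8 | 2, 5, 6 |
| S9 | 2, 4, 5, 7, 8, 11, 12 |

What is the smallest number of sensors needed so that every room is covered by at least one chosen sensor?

Take {S2, S7}. Their union is {1, 2, 3, 4, 5, 6, 7, 8, 9, 10, 11, 12}, which is all 12 rooms.
No single sensor has all 12 rooms (the largest, S2, has 10), so 2 is optimal.

2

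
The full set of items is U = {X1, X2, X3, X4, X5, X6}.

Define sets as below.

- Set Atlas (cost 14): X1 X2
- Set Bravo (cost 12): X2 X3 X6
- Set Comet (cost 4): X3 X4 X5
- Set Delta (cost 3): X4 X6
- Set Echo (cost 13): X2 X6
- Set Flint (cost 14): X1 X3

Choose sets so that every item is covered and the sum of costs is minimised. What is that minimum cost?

21

Atlas, Comet, Delta together cover every item (Atlas ∪ Comet ∪ Delta = {X1, X2, X3, X4, X5, X6}); total cost 14 + 4 + 3 = 21.
No covering selection has total cost below 21.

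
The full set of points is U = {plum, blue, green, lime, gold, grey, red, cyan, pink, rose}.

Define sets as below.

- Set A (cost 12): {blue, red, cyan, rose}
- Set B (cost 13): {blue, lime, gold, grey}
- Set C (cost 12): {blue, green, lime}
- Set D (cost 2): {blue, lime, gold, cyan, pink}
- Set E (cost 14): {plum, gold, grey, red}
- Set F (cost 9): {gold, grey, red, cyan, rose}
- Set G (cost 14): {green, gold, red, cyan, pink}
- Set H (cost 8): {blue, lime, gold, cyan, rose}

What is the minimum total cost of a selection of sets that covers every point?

C, D, E, H together cover every point (C ∪ D ∪ E ∪ H = {plum, blue, green, lime, gold, grey, red, cyan, pink, rose}); total cost 12 + 2 + 14 + 8 = 36.
The greedy pick D, F, C, E costs 37; no covering selection beats 36.

36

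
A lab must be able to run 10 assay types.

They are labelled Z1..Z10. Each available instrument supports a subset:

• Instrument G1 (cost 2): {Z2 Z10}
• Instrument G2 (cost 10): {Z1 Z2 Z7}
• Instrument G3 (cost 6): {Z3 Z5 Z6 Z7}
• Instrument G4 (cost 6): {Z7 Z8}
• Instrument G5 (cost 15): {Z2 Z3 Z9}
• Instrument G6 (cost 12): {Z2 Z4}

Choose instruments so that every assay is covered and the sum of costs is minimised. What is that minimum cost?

G1, G2, G3, G4, G5, G6 together cover every assay (G1 ∪ G2 ∪ G3 ∪ G4 ∪ G5 ∪ G6 = {Z1, Z2, Z3, Z4, Z5, Z6, Z7, Z8, Z9, Z10}); total cost 2 + 10 + 6 + 6 + 15 + 12 = 51.
No covering selection has total cost below 51.

51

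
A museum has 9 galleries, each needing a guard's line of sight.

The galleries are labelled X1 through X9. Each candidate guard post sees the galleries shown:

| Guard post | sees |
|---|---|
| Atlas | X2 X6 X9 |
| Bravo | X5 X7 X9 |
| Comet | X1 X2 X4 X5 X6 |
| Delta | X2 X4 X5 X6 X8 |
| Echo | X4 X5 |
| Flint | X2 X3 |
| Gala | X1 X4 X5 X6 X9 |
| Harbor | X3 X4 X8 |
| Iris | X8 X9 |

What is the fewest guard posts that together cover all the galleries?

3

Take {Bravo, Comet, Harbor}. Their union is {X1, X2, X3, X4, X5, X6, X7, X8, X9}, which is all 9 galleries.
Only Bravo contains X7, so Bravo is forced; the remaining 6 galleries need at least 2 more guard posts (each remaining guard post adds at most 4) — so at least 3 guard posts are needed, and 3 is optimal.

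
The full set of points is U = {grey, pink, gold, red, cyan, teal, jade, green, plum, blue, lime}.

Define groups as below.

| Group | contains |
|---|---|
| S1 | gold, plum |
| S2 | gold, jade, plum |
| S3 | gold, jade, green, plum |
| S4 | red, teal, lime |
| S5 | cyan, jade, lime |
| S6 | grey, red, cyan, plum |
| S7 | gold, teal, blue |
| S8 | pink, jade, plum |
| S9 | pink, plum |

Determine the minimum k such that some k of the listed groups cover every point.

5

S3 and S4 and S6 and S7 and S8 together: S3 ∪ S4 ∪ S6 ∪ S7 ∪ S8 = {grey, pink, gold, red, cyan, teal, jade, green, plum, blue, lime} — every point is covered.
No 4 of the 9 groups cover everything (all 126 combinations miss at least one point), so 5 is optimal.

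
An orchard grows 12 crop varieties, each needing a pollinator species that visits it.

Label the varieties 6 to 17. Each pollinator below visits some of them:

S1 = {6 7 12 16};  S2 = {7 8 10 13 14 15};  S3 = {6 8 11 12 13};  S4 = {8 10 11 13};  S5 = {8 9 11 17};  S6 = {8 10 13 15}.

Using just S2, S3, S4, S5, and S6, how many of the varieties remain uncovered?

1

Union of S2, S3, S4, S5, S6 = {6, 7, 8, 9, 10, 11, 12, 13, 14, 15, 17}.
Not covered: 16 — 1 variety.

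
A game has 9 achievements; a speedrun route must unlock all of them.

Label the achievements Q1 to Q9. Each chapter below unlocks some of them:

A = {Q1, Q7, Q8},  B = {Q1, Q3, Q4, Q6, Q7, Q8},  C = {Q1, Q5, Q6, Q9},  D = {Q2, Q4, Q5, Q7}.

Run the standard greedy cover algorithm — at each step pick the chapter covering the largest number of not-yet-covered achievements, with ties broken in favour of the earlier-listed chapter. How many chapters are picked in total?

3

Greedy: pick B (covers 6 new) → pick C (covers 2 new) → pick D (covers 1 new). Total picks: 3.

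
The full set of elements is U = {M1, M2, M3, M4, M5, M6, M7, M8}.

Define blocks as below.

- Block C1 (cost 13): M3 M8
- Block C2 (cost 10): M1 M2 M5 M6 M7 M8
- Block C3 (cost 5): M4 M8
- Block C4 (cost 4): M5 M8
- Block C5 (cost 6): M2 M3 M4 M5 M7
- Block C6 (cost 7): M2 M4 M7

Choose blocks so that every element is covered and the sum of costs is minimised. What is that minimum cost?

16

C2, C5 together cover every element (C2 ∪ C5 = {M1, M2, M3, M4, M5, M6, M7, M8}); total cost 10 + 6 = 16.
No covering selection has total cost below 16.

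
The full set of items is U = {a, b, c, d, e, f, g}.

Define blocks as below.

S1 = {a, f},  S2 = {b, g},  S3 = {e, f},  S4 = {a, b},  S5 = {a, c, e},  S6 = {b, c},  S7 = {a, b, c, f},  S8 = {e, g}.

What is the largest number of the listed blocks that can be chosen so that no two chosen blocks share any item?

3

S1, S6, S8 are pairwise disjoint (S1={a,f}; S6={b,c}; S8={e,g}).
Every remaining block overlaps one of these, and no 4 of the listed blocks are pairwise disjoint, so 3 is the maximum.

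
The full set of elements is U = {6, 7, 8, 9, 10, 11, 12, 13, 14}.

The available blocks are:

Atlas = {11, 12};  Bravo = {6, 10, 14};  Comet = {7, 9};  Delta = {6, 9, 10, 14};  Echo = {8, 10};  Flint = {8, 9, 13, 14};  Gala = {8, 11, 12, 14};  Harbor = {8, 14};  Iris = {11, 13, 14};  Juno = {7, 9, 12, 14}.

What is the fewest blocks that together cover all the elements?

Bravo, Gala, Iris, and Juno cover everything between them: the union {6, 7, 8, 9, 10, 11, 12, 13, 14} is all of U.
No 3 of the 10 blocks cover everything (all 120 combinations miss at least one element), so 4 is optimal.

4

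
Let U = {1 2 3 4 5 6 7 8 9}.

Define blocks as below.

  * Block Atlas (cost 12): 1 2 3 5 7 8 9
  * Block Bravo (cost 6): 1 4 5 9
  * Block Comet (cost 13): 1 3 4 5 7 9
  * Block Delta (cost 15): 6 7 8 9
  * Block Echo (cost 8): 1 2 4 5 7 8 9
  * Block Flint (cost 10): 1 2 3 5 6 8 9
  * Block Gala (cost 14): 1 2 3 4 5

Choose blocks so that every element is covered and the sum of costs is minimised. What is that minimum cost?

Echo, Flint together cover every element (Echo ∪ Flint = {1, 2, 3, 4, 5, 6, 7, 8, 9}); total cost 8 + 10 = 18.
No covering selection has total cost below 18.

18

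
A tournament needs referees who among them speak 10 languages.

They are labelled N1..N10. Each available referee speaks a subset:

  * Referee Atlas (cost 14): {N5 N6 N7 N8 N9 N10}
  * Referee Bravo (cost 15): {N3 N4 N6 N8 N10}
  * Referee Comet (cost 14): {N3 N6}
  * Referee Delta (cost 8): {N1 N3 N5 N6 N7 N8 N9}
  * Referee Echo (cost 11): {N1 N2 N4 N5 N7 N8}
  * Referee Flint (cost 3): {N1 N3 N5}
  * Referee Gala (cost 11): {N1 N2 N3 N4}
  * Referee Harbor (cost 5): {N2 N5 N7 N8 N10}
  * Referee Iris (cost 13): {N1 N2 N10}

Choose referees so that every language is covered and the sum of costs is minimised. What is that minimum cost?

Delta, Echo, Harbor together cover every language (Delta ∪ Echo ∪ Harbor = {N1, N2, N3, N4, N5, N6, N7, N8, N9, N10}); total cost 8 + 11 + 5 = 24.
The greedy pick Flint, Harbor, Delta, Echo costs 27; no covering selection beats 24.

24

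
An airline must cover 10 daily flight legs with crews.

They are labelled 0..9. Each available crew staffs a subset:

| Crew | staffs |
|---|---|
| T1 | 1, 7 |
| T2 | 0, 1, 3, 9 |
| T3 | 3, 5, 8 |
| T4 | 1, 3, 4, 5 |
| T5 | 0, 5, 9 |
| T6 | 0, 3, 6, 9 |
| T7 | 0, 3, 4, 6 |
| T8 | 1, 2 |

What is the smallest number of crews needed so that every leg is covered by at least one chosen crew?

Take {T1, T3, T6, T7, T8}. Their union is {0, 1, 2, 3, 4, 5, 6, 7, 8, 9}, which is all 10 legs.
No 4 of the 8 crews cover everything (all 70 combinations miss at least one leg), so 5 is optimal.

5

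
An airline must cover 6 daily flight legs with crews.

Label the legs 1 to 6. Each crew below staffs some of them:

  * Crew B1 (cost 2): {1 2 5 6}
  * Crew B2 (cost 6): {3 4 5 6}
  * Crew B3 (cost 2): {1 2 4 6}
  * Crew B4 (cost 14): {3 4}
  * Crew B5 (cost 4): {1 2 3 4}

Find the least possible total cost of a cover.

B1, B5 together cover every leg (B1 ∪ B5 = {1, 2, 3, 4, 5, 6}); total cost 2 + 4 = 6.
The greedy pick B1, B3, B5 costs 8; no covering selection beats 6.

6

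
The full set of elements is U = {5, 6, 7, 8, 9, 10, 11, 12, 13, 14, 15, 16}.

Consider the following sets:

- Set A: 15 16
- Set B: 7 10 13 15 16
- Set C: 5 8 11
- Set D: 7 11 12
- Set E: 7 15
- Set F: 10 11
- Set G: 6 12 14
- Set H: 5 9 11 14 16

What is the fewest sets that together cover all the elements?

4

Take {B, C, G, H}. Their union is {5, 6, 7, 8, 9, 10, 11, 12, 13, 14, 15, 16}, which is all 12 elements.
No 3 of the 8 sets cover everything (all 56 combinations miss at least one element), so 4 is optimal.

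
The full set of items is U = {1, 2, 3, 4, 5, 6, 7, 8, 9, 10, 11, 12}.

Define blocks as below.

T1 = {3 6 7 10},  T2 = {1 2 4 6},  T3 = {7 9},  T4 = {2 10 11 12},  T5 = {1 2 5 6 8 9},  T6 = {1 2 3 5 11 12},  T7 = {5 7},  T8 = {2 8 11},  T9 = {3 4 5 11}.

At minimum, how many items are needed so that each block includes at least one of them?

3

Take H = {2, 3, 7}. Each listed block contains at least one of these, so H is a hitting set of size 3.
No choice of 2 items meets every block, so 3 is the minimum.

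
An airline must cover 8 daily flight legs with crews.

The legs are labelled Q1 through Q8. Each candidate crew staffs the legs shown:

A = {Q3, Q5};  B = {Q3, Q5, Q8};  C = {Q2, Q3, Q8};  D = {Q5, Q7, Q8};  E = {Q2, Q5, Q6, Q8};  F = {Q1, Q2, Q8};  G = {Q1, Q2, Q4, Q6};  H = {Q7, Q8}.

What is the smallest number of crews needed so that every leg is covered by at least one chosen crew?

Take {B, G, H}. Their union is {Q1, Q2, Q3, Q4, Q5, Q6, Q7, Q8}, which is all 8 legs.
Only G contains Q4, so G is forced; the remaining 4 legs need at least 2 more crews (each remaining crew adds at most 3) — so at least 3 crews are needed, and 3 is optimal.

3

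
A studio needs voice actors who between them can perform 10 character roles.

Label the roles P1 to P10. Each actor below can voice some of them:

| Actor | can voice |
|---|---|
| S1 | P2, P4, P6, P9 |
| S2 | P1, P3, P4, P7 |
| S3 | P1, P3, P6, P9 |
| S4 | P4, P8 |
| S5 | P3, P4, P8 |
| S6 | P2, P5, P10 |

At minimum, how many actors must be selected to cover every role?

4

Take {S2, S3, S4, S6}. Their union is {P1, P2, P3, P4, P5, P6, P7, P8, P9, P10}, which is all 10 roles.
No 3 of the 6 actors cover everything (all 20 combinations miss at least one role), so 4 is optimal.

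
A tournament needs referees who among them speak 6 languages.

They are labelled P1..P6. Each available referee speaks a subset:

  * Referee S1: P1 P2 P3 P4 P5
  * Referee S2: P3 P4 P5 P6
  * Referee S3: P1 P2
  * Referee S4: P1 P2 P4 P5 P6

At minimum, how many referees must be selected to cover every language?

S2 and S3 together: S2 ∪ S3 = {P1, P2, P3, P4, P5, P6} — every language is covered.
No single referee has all 6 languages (the largest, S1, has 5), so 2 is optimal.

2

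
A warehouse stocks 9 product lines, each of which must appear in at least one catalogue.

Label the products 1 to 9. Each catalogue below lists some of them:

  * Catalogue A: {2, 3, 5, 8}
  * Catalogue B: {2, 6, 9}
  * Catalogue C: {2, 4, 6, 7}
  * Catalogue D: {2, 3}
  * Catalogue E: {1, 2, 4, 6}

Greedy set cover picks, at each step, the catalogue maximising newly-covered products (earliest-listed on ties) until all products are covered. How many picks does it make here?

Greedy: pick A (covers 4 new) → pick C (covers 3 new) → pick B (covers 1 new) → pick E (covers 1 new). Total picks: 4.

4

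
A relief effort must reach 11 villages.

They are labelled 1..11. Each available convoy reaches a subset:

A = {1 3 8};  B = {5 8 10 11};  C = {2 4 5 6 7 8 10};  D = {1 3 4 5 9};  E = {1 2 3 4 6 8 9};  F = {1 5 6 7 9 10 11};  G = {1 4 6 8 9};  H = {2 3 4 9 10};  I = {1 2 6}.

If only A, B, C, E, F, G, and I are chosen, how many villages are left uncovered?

Union of A, B, C, E, F, G, I = {1, 2, 3, 4, 5, 6, 7, 8, 9, 10, 11} — that's every village, so 0 are uncovered.

0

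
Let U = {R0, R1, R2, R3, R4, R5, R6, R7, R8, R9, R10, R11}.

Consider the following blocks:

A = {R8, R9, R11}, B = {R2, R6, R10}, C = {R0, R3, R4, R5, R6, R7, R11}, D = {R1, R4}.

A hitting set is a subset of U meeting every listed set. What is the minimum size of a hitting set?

H = {R1, R6, R11} meets every block (each contains at least one member of H), and |H| = 3.
The blocks A, B, D are pairwise disjoint, so any hitting set needs a separate element for each — at least 3. Hence 3 is optimal.

3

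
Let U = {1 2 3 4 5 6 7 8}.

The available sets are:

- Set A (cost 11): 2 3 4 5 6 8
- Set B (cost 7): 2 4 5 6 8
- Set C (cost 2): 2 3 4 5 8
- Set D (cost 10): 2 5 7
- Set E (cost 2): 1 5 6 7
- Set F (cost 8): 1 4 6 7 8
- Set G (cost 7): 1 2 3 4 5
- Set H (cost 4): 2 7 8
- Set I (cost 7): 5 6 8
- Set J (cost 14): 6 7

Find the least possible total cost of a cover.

4

C, E together cover every point (C ∪ E = {1, 2, 3, 4, 5, 6, 7, 8}); total cost 2 + 2 = 4.
No covering selection has total cost below 4.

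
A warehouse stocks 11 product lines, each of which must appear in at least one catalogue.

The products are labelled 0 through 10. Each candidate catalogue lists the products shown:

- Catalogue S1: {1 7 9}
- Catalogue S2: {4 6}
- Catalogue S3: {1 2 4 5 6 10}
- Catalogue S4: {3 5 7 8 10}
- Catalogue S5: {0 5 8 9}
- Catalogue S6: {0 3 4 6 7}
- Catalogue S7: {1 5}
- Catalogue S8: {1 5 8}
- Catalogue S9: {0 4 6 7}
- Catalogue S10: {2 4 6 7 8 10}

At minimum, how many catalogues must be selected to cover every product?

3

S3 and S5 and S6 together: S3 ∪ S5 ∪ S6 = {0, 1, 2, 3, 4, 5, 6, 7, 8, 9, 10} — every product is covered.
No 2 of the 10 catalogues cover everything (all 45 combinations miss at least one product), so 3 is optimal.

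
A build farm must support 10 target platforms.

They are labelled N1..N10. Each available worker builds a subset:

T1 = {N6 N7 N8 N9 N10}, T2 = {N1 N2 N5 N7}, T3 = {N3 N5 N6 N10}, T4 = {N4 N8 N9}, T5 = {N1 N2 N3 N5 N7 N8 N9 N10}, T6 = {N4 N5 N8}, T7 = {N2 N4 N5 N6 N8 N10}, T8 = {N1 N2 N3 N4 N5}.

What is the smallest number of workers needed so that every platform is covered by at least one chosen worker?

2

Take {T5, T7}. Their union is {N1, N2, N3, N4, N5, N6, N7, N8, N9, N10}, which is all 10 platforms.
No single worker has all 10 platforms (the largest, T5, has 8), so 2 is optimal.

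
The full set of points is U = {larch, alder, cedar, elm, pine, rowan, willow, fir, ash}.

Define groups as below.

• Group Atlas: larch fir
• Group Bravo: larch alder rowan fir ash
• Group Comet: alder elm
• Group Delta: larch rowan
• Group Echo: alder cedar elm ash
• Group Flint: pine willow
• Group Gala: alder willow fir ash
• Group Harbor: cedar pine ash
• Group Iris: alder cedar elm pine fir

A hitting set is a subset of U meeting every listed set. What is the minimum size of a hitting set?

H = {larch, alder, pine} meets every group (each contains at least one member of H), and |H| = 3.
The groups Atlas, Comet, Harbor are pairwise disjoint, so any hitting set needs a separate point for each — at least 3. Hence 3 is optimal.

3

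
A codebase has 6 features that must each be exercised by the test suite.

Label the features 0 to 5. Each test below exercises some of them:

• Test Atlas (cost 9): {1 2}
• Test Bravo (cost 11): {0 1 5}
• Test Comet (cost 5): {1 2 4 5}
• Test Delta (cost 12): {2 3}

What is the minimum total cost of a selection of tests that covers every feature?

28

Bravo, Comet, Delta together cover every feature (Bravo ∪ Comet ∪ Delta = {0, 1, 2, 3, 4, 5}); total cost 11 + 5 + 12 = 28.
No covering selection has total cost below 28.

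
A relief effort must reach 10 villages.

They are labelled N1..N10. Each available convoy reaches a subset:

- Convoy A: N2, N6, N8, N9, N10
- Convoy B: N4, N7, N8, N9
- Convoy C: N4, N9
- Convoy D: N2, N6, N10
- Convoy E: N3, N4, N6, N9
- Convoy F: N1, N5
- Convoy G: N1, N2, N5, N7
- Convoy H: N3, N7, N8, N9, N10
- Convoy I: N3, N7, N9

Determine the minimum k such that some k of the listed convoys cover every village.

3

E and G and H together: E ∪ G ∪ H = {N1, N2, N3, N4, N5, N6, N7, N8, N9, N10} — every village is covered.
No 2 of the 9 convoys cover everything (all 36 combinations miss at least one village), so 3 is optimal.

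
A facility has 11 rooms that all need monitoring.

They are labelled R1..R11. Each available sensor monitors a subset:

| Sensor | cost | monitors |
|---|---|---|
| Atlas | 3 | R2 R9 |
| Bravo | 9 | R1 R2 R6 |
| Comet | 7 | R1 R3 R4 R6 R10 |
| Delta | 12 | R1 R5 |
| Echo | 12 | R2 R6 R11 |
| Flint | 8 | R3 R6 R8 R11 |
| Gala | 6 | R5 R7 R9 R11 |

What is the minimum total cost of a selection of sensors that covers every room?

Atlas, Comet, Flint, Gala together cover every room (Atlas ∪ Comet ∪ Flint ∪ Gala = {R1, R2, R3, R4, R5, R6, R7, R8, R9, R10, R11}); total cost 3 + 7 + 8 + 6 = 24.
No covering selection has total cost below 24.

24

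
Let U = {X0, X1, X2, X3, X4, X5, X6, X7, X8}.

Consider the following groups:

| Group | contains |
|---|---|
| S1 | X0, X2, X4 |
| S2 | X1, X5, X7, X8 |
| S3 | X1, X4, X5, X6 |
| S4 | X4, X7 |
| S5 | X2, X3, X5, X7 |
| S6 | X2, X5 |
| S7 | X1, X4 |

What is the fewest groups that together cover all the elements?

4

Take {S1, S2, S3, S5}. Their union is {X0, X1, X2, X3, X4, X5, X6, X7, X8}, which is all 9 elements.
No 3 of the 7 groups cover everything (all 35 combinations miss at least one element), so 4 is optimal.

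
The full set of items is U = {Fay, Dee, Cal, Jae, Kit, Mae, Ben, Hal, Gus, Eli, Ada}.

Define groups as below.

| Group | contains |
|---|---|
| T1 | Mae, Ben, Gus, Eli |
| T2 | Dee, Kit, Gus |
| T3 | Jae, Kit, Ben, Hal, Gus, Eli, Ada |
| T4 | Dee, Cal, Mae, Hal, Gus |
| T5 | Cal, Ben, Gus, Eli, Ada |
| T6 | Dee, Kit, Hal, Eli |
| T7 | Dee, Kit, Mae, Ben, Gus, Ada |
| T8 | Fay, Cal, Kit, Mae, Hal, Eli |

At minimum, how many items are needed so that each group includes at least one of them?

2

The 2 items {Hal, Gus} hit every group.
No single item lies in every group, so at least 2 are needed and 2 is optimal.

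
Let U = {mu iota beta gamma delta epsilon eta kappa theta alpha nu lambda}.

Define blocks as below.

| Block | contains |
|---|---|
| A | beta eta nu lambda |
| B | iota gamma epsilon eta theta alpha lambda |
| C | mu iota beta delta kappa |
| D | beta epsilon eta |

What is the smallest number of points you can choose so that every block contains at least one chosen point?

H = {beta, theta} meets every block (each contains at least one member of H), and |H| = 2.
No single point lies in every block, so at least 2 are needed and 2 is optimal.

2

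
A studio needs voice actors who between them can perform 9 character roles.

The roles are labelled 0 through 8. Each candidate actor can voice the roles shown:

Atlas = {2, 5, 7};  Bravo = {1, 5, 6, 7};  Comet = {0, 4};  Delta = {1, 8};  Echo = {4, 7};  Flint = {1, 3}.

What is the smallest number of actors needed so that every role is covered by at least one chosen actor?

Atlas and Bravo and Comet and Delta and Flint together: Atlas ∪ Bravo ∪ Comet ∪ Delta ∪ Flint = {0, 1, 2, 3, 4, 5, 6, 7, 8} — every role is covered.
No 4 of the 6 actors cover everything (all 15 combinations miss at least one role), so 5 is optimal.

5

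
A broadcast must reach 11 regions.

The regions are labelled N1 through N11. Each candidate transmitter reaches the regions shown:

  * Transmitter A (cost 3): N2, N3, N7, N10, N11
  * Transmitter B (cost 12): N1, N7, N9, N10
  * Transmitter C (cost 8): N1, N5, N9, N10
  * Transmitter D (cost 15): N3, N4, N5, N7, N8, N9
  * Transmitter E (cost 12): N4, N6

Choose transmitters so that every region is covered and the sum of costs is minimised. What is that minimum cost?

38

A, C, D, E together cover every region (A ∪ C ∪ D ∪ E = {N1, N2, N3, N4, N5, N6, N7, N8, N9, N10, N11}); total cost 3 + 8 + 15 + 12 = 38.
No covering selection has total cost below 38.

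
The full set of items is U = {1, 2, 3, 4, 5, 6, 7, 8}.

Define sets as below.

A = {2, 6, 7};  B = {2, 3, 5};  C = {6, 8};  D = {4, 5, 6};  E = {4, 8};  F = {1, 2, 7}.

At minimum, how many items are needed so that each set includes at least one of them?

3

Take H = {2, 5, 8}. Each listed set contains at least one of these, so H is a hitting set of size 3.
No choice of 2 items meets every set, so 3 is the minimum.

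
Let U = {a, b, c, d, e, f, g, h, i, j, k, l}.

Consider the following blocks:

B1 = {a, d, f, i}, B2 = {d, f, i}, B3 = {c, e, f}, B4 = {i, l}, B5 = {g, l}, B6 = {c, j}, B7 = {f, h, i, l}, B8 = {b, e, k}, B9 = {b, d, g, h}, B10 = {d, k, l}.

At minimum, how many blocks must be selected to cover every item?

5

Take {B1, B5, B6, B7, B8}. Their union is {a, b, c, d, e, f, g, h, i, j, k, l}, which is all 12 items.
No 4 of the 10 blocks cover everything (all 210 combinations miss at least one item), so 5 is optimal.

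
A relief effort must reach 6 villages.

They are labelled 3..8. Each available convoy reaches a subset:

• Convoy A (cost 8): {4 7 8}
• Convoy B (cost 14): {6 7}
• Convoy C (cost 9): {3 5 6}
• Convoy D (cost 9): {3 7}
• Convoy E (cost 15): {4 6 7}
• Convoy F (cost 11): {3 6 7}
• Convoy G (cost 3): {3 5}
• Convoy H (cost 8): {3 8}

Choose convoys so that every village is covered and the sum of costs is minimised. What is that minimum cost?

17

A, C together cover every village (A ∪ C = {3, 4, 5, 6, 7, 8}); total cost 8 + 9 = 17.
The greedy pick G, A, C costs 20; no covering selection beats 17.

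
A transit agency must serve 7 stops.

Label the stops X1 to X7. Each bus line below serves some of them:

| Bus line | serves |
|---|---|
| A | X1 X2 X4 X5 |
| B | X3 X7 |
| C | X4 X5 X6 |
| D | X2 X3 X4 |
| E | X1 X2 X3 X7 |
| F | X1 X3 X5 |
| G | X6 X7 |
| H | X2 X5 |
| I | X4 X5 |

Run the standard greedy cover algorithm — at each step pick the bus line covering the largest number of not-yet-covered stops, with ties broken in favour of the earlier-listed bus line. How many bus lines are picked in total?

3

Greedy: pick A (covers 4 new) → pick B (covers 2 new) → pick C (covers 1 new). Total picks: 3.
(The true minimum cover uses only 2 bus lines, so greedy is not optimal here.)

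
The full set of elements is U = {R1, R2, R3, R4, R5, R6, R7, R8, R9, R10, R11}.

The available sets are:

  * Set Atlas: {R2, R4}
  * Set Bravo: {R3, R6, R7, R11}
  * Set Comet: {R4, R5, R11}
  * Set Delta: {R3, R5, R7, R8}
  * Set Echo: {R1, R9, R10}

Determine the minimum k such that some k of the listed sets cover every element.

4

Atlas, Bravo, Delta, and Echo cover everything between them: the union {R1, R2, R3, R4, R5, R6, R7, R8, R9, R10, R11} is all of U.
Only Atlas contains R2, so Atlas is forced; the remaining 9 elements need at least 3 more sets (each remaining set adds at most 4) — so at least 4 sets are needed, and 4 is optimal.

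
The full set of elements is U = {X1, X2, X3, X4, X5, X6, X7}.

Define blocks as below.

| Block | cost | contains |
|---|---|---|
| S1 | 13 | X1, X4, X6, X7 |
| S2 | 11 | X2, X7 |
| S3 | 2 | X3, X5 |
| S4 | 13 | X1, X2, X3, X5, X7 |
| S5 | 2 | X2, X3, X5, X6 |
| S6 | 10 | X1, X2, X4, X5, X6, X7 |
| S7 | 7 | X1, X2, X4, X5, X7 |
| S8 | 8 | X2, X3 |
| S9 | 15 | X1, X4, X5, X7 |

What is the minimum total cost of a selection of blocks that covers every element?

S5, S7 together cover every element (S5 ∪ S7 = {X1, X2, X3, X4, X5, X6, X7}); total cost 2 + 7 = 9.
No covering selection has total cost below 9.

9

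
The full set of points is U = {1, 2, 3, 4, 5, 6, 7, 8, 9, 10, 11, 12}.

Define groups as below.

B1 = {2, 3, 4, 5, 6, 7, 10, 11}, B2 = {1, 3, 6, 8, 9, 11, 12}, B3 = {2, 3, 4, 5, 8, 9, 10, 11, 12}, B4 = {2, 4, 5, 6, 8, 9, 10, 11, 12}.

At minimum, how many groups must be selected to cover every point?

2

B1 and B2 cover everything between them: the union {1, 2, 3, 4, 5, 6, 7, 8, 9, 10, 11, 12} is all of U.
No single group has all 12 points (the largest, B3, has 9), so 2 is optimal.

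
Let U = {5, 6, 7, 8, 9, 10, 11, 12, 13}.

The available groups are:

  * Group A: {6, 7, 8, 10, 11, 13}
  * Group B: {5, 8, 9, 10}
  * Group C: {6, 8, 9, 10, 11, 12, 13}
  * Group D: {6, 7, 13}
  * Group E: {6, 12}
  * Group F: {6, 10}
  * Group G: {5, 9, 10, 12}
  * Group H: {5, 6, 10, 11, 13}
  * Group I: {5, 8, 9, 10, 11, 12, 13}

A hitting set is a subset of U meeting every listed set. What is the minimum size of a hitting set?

The 2 elements {6, 10} hit every group.
The groups B, E are pairwise disjoint, so any hitting set needs a separate element for each — at least 2. Hence 2 is optimal.

2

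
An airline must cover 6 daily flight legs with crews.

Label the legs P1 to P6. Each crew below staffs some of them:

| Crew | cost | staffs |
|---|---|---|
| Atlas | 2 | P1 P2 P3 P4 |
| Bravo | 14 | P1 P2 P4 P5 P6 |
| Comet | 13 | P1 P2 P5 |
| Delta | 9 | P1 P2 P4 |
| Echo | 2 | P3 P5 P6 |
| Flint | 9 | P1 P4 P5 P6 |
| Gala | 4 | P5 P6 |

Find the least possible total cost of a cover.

Atlas, Echo together cover every leg (Atlas ∪ Echo = {P1, P2, P3, P4, P5, P6}); total cost 2 + 2 = 4.
No covering selection has total cost below 4.

4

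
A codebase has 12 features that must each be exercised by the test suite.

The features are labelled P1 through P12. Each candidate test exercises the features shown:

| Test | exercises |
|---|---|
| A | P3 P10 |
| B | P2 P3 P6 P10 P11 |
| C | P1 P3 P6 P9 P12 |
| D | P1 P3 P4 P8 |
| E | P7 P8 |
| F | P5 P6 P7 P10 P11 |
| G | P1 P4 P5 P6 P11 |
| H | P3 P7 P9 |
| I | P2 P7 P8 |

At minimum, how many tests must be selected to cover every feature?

4

C and F and G and I together: C ∪ F ∪ G ∪ I = {P1, P2, P3, P4, P5, P6, P7, P8, P9, P10, P11, P12} — every feature is covered.
No 3 of the 9 tests cover everything (all 84 combinations miss at least one feature), so 4 is optimal.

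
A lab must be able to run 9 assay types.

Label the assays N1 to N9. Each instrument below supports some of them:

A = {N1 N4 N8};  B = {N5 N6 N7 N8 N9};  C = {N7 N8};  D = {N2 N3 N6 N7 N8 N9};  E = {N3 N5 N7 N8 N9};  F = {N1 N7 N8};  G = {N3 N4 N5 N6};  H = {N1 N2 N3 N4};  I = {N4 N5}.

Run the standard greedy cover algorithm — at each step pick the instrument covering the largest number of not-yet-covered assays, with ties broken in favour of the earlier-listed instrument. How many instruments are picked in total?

Greedy: pick D (covers 6 new) → pick A (covers 2 new) → pick B (covers 1 new). Total picks: 3.
(The true minimum cover uses only 2 instruments, so greedy is not optimal here.)

3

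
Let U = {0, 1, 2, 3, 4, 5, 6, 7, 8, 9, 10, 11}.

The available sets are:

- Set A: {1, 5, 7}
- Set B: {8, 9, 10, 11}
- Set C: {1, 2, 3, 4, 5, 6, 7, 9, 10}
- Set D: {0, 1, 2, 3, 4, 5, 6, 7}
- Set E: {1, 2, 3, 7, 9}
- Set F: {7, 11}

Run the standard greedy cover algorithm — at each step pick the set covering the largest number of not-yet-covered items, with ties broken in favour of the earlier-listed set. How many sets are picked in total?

Greedy: pick C (covers 9 new) → pick B (covers 2 new) → pick D (covers 1 new). Total picks: 3.
(The true minimum cover uses only 2 sets, so greedy is not optimal here.)

3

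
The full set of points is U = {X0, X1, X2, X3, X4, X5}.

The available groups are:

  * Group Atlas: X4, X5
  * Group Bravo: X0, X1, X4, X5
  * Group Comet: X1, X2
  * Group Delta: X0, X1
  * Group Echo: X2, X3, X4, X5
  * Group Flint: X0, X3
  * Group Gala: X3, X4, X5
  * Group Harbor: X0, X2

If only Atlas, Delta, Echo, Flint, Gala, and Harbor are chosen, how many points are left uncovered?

Union of Atlas, Delta, Echo, Flint, Gala, Harbor = {X0, X1, X2, X3, X4, X5} — that's every point, so 0 are uncovered.

0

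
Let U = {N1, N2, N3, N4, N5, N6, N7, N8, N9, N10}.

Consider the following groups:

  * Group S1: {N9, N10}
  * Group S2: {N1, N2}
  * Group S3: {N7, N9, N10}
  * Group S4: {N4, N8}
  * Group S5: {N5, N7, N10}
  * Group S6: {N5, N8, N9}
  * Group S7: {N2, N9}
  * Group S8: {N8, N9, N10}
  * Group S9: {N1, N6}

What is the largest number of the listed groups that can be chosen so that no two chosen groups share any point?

4

S4, S5, S7, S9 are pairwise disjoint (S4={N4,N8}; S5={N5,N7,N10}; S7={N2,N9}; S9={N1,N6}).
Every remaining group overlaps one of these, and no 5 of the listed groups are pairwise disjoint, so 4 is the maximum.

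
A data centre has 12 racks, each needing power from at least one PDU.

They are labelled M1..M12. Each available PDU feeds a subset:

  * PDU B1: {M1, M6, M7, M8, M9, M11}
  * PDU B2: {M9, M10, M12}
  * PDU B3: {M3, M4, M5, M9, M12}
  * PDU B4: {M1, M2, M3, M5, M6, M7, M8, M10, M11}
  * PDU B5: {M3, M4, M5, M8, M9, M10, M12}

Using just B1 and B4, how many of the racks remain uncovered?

2

Union of B1, B4 = {M1, M2, M3, M5, M6, M7, M8, M9, M10, M11}.
Not covered: M4, M12 — 2 racks.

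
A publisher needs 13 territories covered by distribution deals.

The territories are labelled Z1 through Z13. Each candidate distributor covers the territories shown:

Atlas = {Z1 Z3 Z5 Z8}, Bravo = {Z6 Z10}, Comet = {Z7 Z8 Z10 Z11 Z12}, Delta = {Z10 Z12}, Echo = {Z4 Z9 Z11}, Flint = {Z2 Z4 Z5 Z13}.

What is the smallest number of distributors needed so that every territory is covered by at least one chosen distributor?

Take {Atlas, Bravo, Comet, Echo, Flint}. Their union is {Z1, Z2, Z3, Z4, Z5, Z6, Z7, Z8, Z9, Z10, Z11, Z12, Z13}, which is all 13 territories.
No 4 of the 6 distributors cover everything (all 15 combinations miss at least one territory), so 5 is optimal.

5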